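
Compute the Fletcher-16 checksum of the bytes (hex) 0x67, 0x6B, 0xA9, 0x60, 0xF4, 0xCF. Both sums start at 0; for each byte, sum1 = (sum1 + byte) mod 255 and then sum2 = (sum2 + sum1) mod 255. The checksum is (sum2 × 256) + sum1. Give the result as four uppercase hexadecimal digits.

07A1

Running sums (mod 255):
  after byte 0 (0x67): sum1=103, sum2=103
  after byte 1 (0x6B): sum1=210, sum2=58
  after byte 2 (0xA9): sum1=124, sum2=182
  after byte 3 (0x60): sum1=220, sum2=147
  after byte 4 (0xF4): sum1=209, sum2=101
  after byte 5 (0xCF): sum1=161, sum2=7
Checksum = sum2·256 + sum1 = 7·256 + 161 = 1953 = 0x07A1.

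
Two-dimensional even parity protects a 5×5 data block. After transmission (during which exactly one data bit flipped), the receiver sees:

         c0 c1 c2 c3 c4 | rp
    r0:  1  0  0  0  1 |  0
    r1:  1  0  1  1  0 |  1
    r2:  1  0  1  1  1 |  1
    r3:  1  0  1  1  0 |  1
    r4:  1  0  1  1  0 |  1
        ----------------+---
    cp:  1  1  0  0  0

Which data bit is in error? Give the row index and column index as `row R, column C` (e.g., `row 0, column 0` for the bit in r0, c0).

Recompute each row's even parity and compare to rp:
  r0: data parity 0, sent rp 0 → ok
  r1: data parity 1, sent rp 1 → ok
  r2: data parity 0, sent rp 1 → mismatch
  r3: data parity 1, sent rp 1 → ok
  r4: data parity 1, sent rp 1 → ok
Recompute each column's even parity and compare to cp:
  c0: data parity 1, sent cp 1 → ok
  c1: data parity 0, sent cp 1 → mismatch
  c2: data parity 0, sent cp 0 → ok
  c3: data parity 0, sent cp 0 → ok
  c4: data parity 0, sent cp 0 → ok
Exactly one row (r2) and one column (c1) fail → the flipped bit is at their intersection.

row 2, column 1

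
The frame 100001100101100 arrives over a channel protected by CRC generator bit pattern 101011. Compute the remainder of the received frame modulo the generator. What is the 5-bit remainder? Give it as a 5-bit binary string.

00000

Modulo-2 division of 100001100101100 by 101011:
  pos 0: 100001 XOR 101011 = 001010
  pos 2: 101010 XOR 101011 = 000001
  pos 7: 101011 XOR 101011 = 000000
Remainder = 00000 (zero — the frame passes the CRC check).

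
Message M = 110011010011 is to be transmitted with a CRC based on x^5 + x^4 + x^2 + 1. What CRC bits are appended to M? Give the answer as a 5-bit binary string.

Append 5 zeros: 11001101001100000. Divide by 110101 (XOR where the leading bit is 1):
  pos 0: 110011 XOR 110101 = 000110
  pos 3: 110010 XOR 110101 = 000111
  pos 6: 111011 XOR 110101 = 001110
  pos 8: 111000 XOR 110101 = 001101
  pos 10: 110100 XOR 110101 = 000001
Remainder (last 5 bits) = 00010. This is the CRC / FCS.

00010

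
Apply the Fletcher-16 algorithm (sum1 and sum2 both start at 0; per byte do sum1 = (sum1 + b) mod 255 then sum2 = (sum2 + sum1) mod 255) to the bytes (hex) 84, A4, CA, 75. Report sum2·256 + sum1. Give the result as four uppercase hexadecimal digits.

Running sums (mod 255):
  after byte 0 (84): sum1=132, sum2=132
  after byte 1 (A4): sum1=41, sum2=173
  after byte 2 (CA): sum1=243, sum2=161
  after byte 3 (75): sum1=105, sum2=11
Checksum = sum2·256 + sum1 = 11·256 + 105 = 2921 = 0x0B69.

0B69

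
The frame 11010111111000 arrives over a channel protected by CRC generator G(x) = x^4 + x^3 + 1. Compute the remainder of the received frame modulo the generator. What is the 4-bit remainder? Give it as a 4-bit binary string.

Modulo-2 division of 11010111111000 by 11001:
  pos 0: 11010 XOR 11001 = 00011
  pos 3: 11111 XOR 11001 = 00110
  pos 5: 11011 XOR 11001 = 00010
  pos 8: 10100 XOR 11001 = 01101
  pos 9: 11010 XOR 11001 = 00011
Remainder = 0011 (nonzero — an error is detected).

0011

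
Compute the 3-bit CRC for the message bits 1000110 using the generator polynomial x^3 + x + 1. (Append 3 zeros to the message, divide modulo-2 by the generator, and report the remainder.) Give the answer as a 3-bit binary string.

Append 3 zeros: 1000110000. Divide by 1011 (XOR where the leading bit is 1):
  pos 0: 1000 XOR 1011 = 0011
  pos 2: 1111 XOR 1011 = 0100
  pos 3: 1000 XOR 1011 = 0011
  pos 5: 1100 XOR 1011 = 0111
  pos 6: 1110 XOR 1011 = 0101
Remainder (last 3 bits) = 101. This is the CRC / FCS.

101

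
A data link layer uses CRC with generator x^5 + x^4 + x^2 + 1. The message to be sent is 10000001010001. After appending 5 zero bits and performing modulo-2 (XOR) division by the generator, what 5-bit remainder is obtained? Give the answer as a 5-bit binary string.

Append 5 zeros: 1000000101000100000. Divide by 110101 (XOR where the leading bit is 1):
  pos 0: 100000 XOR 110101 = 010101
  pos 1: 101010 XOR 110101 = 011111
  pos 2: 111111 XOR 110101 = 001010
  pos 4: 101001 XOR 110101 = 011100
  pos 5: 111000 XOR 110101 = 001101
  pos 7: 110100 XOR 110101 = 000001
  pos 12: 110000 XOR 110101 = 000101
Remainder (last 5 bits) = 01010. This is the CRC / FCS.

01010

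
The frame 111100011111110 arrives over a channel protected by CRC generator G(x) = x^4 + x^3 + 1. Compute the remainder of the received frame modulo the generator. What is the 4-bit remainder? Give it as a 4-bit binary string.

Modulo-2 division of 111100011111110 by 11001:
  pos 0: 11110 XOR 11001 = 00111
  pos 2: 11100 XOR 11001 = 00101
  pos 4: 10111 XOR 11001 = 01110
  pos 5: 11101 XOR 11001 = 00100
  pos 7: 10011 XOR 11001 = 01010
  pos 8: 10101 XOR 11001 = 01100
  pos 9: 11001 XOR 11001 = 00000
Remainder = 0000 (zero — the frame passes the CRC check).

0000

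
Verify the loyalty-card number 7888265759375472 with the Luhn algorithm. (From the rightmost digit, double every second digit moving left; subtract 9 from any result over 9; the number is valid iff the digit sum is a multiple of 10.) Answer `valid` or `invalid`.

invalid

From the right, keep odd positions and double even positions (subtract 9 from any doubled value over 9):
  doubled (positions 2,4,...): 5 1 6 1 1 4 7 5 → sum 30
  kept (positions 1,3,...): 2 4 7 9 7 6 8 8 → sum 51
Total = 81.
81 mod 10 = 1, so the number is invalid.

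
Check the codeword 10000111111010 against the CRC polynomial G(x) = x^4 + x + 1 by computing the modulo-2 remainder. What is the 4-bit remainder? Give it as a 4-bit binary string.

0000

Modulo-2 division of 10000111111010 by 10011:
  pos 0: 10000 XOR 10011 = 00011
  pos 3: 11111 XOR 10011 = 01100
  pos 4: 11001 XOR 10011 = 01010
  pos 5: 10101 XOR 10011 = 00110
  pos 7: 11010 XOR 10011 = 01001
  pos 8: 10011 XOR 10011 = 00000
Remainder = 0000 (zero — the frame passes the CRC check).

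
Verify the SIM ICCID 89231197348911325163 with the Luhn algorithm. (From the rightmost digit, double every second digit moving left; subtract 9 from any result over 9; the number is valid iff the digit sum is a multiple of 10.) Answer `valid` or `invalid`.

invalid

From the right, keep odd positions and double even positions (subtract 9 from any doubled value over 9):
  doubled (positions 2,4,...): 3 1 6 2 7 6 9 2 4 7 → sum 47
  kept (positions 1,3,...): 3 1 2 1 9 4 7 1 3 9 → sum 40
Total = 87.
87 mod 10 = 7, so the number is invalid.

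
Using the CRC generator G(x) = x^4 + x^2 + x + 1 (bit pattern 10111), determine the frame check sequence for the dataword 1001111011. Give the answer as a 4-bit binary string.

Append 4 zeros: 10011110110000. Divide by 10111 (XOR where the leading bit is 1):
  pos 0: 10011 XOR 10111 = 00100
  pos 2: 10011 XOR 10111 = 00100
  pos 4: 10001 XOR 10111 = 00110
  pos 6: 11010 XOR 10111 = 01101
  pos 7: 11010 XOR 10111 = 01101
  pos 8: 11010 XOR 10111 = 01101
  pos 9: 11010 XOR 10111 = 01101
Remainder (last 4 bits) = 1101. This is the CRC / FCS.

1101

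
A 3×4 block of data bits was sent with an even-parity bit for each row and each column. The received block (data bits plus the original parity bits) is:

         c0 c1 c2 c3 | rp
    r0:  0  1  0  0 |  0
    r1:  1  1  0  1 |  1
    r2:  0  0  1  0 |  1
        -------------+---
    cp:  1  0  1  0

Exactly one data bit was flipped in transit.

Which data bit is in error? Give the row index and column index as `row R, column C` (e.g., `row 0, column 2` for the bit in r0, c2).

Recompute each row's even parity and compare to rp:
  r0: data parity 1, sent rp 0 → mismatch
  r1: data parity 1, sent rp 1 → ok
  r2: data parity 1, sent rp 1 → ok
Recompute each column's even parity and compare to cp:
  c0: data parity 1, sent cp 1 → ok
  c1: data parity 0, sent cp 0 → ok
  c2: data parity 1, sent cp 1 → ok
  c3: data parity 1, sent cp 0 → mismatch
Exactly one row (r0) and one column (c3) fail → the flipped bit is at their intersection.

row 0, column 3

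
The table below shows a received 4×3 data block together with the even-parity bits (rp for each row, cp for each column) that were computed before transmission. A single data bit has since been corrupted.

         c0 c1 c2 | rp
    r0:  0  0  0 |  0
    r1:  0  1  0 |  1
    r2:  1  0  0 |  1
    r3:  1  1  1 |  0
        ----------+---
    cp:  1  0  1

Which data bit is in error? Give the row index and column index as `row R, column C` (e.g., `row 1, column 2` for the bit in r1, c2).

Recompute each row's even parity and compare to rp:
  r0: data parity 0, sent rp 0 → ok
  r1: data parity 1, sent rp 1 → ok
  r2: data parity 1, sent rp 1 → ok
  r3: data parity 1, sent rp 0 → mismatch
Recompute each column's even parity and compare to cp:
  c0: data parity 0, sent cp 1 → mismatch
  c1: data parity 0, sent cp 0 → ok
  c2: data parity 1, sent cp 1 → ok
Exactly one row (r3) and one column (c0) fail → the flipped bit is at their intersection.

row 3, column 0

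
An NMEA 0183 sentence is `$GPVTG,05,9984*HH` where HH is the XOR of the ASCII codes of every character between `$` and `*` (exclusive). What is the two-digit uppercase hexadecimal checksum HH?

5B

XOR the ASCII codes of the payload characters:
  'G' = 0x47 → acc = 0x47
  'P' = 0x50 → acc = 0x17
  'V' = 0x56 → acc = 0x41
  'T' = 0x54 → acc = 0x15
  'G' = 0x47 → acc = 0x52
  ',' = 0x2C → acc = 0x7E
  '0' = 0x30 → acc = 0x4E
  '5' = 0x35 → acc = 0x7B
  ',' = 0x2C → acc = 0x57
  '9' = 0x39 → acc = 0x6E
  '9' = 0x39 → acc = 0x57
  '8' = 0x38 → acc = 0x6F
  '4' = 0x34 → acc = 0x5B
Checksum = 0x5B.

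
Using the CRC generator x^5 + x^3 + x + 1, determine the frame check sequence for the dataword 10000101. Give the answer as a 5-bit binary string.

10110

Append 5 zeros: 1000010100000. Divide by 101011 (XOR where the leading bit is 1):
  pos 0: 100001 XOR 101011 = 001010
  pos 2: 101001 XOR 101011 = 000010
  pos 6: 100000 XOR 101011 = 001011
Remainder (last 5 bits) = 10110. This is the CRC / FCS.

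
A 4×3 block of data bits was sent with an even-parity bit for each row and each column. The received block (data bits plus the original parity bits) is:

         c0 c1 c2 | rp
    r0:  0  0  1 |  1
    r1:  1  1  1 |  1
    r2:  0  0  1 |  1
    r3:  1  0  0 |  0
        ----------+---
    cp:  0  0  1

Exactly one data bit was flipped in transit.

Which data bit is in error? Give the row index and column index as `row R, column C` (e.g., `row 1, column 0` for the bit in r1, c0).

Recompute each row's even parity and compare to rp:
  r0: data parity 1, sent rp 1 → ok
  r1: data parity 1, sent rp 1 → ok
  r2: data parity 1, sent rp 1 → ok
  r3: data parity 1, sent rp 0 → mismatch
Recompute each column's even parity and compare to cp:
  c0: data parity 0, sent cp 0 → ok
  c1: data parity 1, sent cp 0 → mismatch
  c2: data parity 1, sent cp 1 → ok
Exactly one row (r3) and one column (c1) fail → the flipped bit is at their intersection.

row 3, column 1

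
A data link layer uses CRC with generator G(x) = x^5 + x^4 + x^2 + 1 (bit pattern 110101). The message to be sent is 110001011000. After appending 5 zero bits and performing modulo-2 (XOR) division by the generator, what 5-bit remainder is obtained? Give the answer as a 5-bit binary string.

Append 5 zeros: 11000101100000000. Divide by 110101 (XOR where the leading bit is 1):
  pos 0: 110001 XOR 110101 = 000100
  pos 3: 100011 XOR 110101 = 010110
  pos 4: 101100 XOR 110101 = 011001
  pos 5: 110010 XOR 110101 = 000111
  pos 8: 111000 XOR 110101 = 001101
  pos 10: 110100 XOR 110101 = 000001
Remainder (last 5 bits) = 00010. This is the CRC / FCS.

00010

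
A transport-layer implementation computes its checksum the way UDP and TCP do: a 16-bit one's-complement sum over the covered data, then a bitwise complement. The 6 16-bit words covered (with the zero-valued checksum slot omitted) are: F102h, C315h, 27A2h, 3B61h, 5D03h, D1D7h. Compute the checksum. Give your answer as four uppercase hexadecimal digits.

BA08

One's-complement addition (fold any carry out of bit 15 back into bit 0):
  0xF102 + 0xC315 = 0x1B417 → wrap carry → 0xB418
  0xB418 + 0x27A2 = 0x0DBBA
  0xDBBA + 0x3B61 = 0x1171B → wrap carry → 0x171C
  0x171C + 0x5D03 = 0x0741F
  0x741F + 0xD1D7 = 0x145F6 → wrap carry → 0x45F7
One's-complement sum = 0x45F7.
Checksum = ~0x45F7 & 0xFFFF = 0xBA08.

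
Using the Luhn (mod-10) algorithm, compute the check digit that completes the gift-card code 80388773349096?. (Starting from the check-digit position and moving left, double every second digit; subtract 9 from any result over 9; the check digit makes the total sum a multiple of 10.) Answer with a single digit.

4

Partial digits right→left: 6 9 0 9 4 3 3 7 7 8 8 3 0 8
Double every second digit counting from the check-digit position (so the 1st, 3rd, 5th, ... of the partial from the right).
  doubled (with −9 where >9): 3 0 8 6 5 7 0 → sum 29
  kept as-is: 9 9 3 7 8 3 8 → sum 47
Total = 29 + 47 = 76.
Check digit = (10 − (76 mod 10)) mod 10 = 4.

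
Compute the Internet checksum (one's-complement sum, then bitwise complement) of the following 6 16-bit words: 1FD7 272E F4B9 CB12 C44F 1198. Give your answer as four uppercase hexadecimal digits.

One's-complement addition (fold any carry out of bit 15 back into bit 0):
  0x1FD7 + 0x272E = 0x04705
  0x4705 + 0xF4B9 = 0x13BBE → wrap carry → 0x3BBF
  0x3BBF + 0xCB12 = 0x106D1 → wrap carry → 0x06D2
  0x06D2 + 0xC44F = 0x0CB21
  0xCB21 + 0x1198 = 0x0DCB9
One's-complement sum = 0xDCB9.
Checksum = ~0xDCB9 & 0xFFFF = 0x2346.

2346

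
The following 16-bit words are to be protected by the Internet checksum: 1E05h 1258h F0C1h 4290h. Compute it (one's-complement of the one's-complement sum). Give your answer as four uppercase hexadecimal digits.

9C50

One's-complement addition (fold any carry out of bit 15 back into bit 0):
  0x1E05 + 0x1258 = 0x0305D
  0x305D + 0xF0C1 = 0x1211E → wrap carry → 0x211F
  0x211F + 0x4290 = 0x063AF
One's-complement sum = 0x63AF.
Checksum = ~0x63AF & 0xFFFF = 0x9C50.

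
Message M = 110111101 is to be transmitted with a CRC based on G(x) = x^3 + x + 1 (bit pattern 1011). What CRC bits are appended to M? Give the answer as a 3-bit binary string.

Append 3 zeros: 110111101000. Divide by 1011 (XOR where the leading bit is 1):
  pos 0: 1101 XOR 1011 = 0110
  pos 1: 1101 XOR 1011 = 0110
  pos 2: 1101 XOR 1011 = 0110
  pos 3: 1101 XOR 1011 = 0110
  pos 4: 1100 XOR 1011 = 0111
  pos 5: 1111 XOR 1011 = 0100
  pos 6: 1000 XOR 1011 = 0011
  pos 8: 1100 XOR 1011 = 0111
Remainder (last 3 bits) = 111. This is the CRC / FCS.

111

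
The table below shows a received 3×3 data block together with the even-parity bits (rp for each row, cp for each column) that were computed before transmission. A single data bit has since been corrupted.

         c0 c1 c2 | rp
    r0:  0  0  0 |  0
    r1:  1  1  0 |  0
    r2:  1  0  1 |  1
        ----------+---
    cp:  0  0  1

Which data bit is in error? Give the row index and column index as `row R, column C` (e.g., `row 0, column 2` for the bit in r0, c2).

Recompute each row's even parity and compare to rp:
  r0: data parity 0, sent rp 0 → ok
  r1: data parity 0, sent rp 0 → ok
  r2: data parity 0, sent rp 1 → mismatch
Recompute each column's even parity and compare to cp:
  c0: data parity 0, sent cp 0 → ok
  c1: data parity 1, sent cp 0 → mismatch
  c2: data parity 1, sent cp 1 → ok
Exactly one row (r2) and one column (c1) fail → the flipped bit is at their intersection.

row 2, column 1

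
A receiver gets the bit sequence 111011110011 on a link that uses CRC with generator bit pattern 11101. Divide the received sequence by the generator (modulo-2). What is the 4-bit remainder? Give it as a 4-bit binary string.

Modulo-2 division of 111011110011 by 11101:
  pos 0: 11101 XOR 11101 = 00000
  pos 5: 11100 XOR 11101 = 00001
Remainder = 0111 (nonzero — an error is detected).

0111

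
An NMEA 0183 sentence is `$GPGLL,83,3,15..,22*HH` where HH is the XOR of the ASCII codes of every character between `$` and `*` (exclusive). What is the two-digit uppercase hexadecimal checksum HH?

6C

XOR the ASCII codes of the payload characters:
  'G' = 0x47 → acc = 0x47
  'P' = 0x50 → acc = 0x17
  'G' = 0x47 → acc = 0x50
  'L' = 0x4C → acc = 0x1C
  'L' = 0x4C → acc = 0x50
  ',' = 0x2C → acc = 0x7C
  '8' = 0x38 → acc = 0x44
  '3' = 0x33 → acc = 0x77
  ',' = 0x2C → acc = 0x5B
  '3' = 0x33 → acc = 0x68
  ',' = 0x2C → acc = 0x44
  '1' = 0x31 → acc = 0x75
  '5' = 0x35 → acc = 0x40
  '.' = 0x2E → acc = 0x6E
  '.' = 0x2E → acc = 0x40
  ',' = 0x2C → acc = 0x6C
  '2' = 0x32 → acc = 0x5E
  '2' = 0x32 → acc = 0x6C
Checksum = 0x6C.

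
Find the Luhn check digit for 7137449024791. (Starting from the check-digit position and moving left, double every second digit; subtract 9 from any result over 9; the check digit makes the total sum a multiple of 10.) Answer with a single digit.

Partial digits right→left: 1 9 7 4 2 0 9 4 4 7 3 1 7
Double every second digit counting from the check-digit position (so the 1st, 3rd, 5th, ... of the partial from the right).
  doubled (with −9 where >9): 2 5 4 9 8 6 5 → sum 39
  kept as-is: 9 4 0 4 7 1 → sum 25
Total = 39 + 25 = 64.
Check digit = (10 − (64 mod 10)) mod 10 = 6.

6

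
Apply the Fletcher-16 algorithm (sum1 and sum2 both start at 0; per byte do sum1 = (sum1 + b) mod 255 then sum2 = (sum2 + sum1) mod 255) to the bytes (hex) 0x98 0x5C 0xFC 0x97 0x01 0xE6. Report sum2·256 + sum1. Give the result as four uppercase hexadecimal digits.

0571

Running sums (mod 255):
  after byte 0 (0x98): sum1=152, sum2=152
  after byte 1 (0x5C): sum1=244, sum2=141
  after byte 2 (0xFC): sum1=241, sum2=127
  after byte 3 (0x97): sum1=137, sum2=9
  after byte 4 (0x01): sum1=138, sum2=147
  after byte 5 (0xE6): sum1=113, sum2=5
Checksum = sum2·256 + sum1 = 5·256 + 113 = 1393 = 0x0571.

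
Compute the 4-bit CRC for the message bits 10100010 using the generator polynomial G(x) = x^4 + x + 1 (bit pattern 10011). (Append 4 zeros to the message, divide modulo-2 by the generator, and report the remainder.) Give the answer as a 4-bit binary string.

0010

Append 4 zeros: 101000100000. Divide by 10011 (XOR where the leading bit is 1):
  pos 0: 10100 XOR 10011 = 00111
  pos 2: 11101 XOR 10011 = 01110
  pos 3: 11100 XOR 10011 = 01111
  pos 4: 11110 XOR 10011 = 01101
  pos 5: 11010 XOR 10011 = 01001
  pos 6: 10010 XOR 10011 = 00001
Remainder (last 4 bits) = 0010. This is the CRC / FCS.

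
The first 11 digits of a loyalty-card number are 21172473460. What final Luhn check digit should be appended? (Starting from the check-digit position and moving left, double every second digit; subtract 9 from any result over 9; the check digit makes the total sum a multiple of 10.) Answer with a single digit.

Partial digits right→left: 0 6 4 3 7 4 2 7 1 1 2
Double every second digit counting from the check-digit position (so the 1st, 3rd, 5th, ... of the partial from the right).
  doubled (with −9 where >9): 0 8 5 4 2 4 → sum 23
  kept as-is: 6 3 4 7 1 → sum 21
Total = 23 + 21 = 44.
Check digit = (10 − (44 mod 10)) mod 10 = 6.

6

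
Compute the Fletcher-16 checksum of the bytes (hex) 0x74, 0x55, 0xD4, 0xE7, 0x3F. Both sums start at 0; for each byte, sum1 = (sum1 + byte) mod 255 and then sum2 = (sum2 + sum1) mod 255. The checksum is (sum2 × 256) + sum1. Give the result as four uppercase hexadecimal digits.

29C5

Running sums (mod 255):
  after byte 0 (0x74): sum1=116, sum2=116
  after byte 1 (0x55): sum1=201, sum2=62
  after byte 2 (0xD4): sum1=158, sum2=220
  after byte 3 (0xE7): sum1=134, sum2=99
  after byte 4 (0x3F): sum1=197, sum2=41
Checksum = sum2·256 + sum1 = 41·256 + 197 = 10693 = 0x29C5.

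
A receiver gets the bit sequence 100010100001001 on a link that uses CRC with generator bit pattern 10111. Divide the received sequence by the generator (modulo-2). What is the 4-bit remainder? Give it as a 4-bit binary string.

Modulo-2 division of 100010100001001 by 10111:
  pos 0: 10001 XOR 10111 = 00110
  pos 2: 11001 XOR 10111 = 01110
  pos 3: 11100 XOR 10111 = 01011
  pos 4: 10110 XOR 10111 = 00001
  pos 8: 10010 XOR 10111 = 00101
  pos 10: 10101 XOR 10111 = 00010
Remainder = 0010 (nonzero — an error is detected).

0010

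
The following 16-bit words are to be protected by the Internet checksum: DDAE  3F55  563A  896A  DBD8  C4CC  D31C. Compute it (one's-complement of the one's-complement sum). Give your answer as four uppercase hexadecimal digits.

8F94

One's-complement addition (fold any carry out of bit 15 back into bit 0):
  0xDDAE + 0x3F55 = 0x11D03 → wrap carry → 0x1D04
  0x1D04 + 0x563A = 0x0733E
  0x733E + 0x896A = 0x0FCA8
  0xFCA8 + 0xDBD8 = 0x1D880 → wrap carry → 0xD881
  0xD881 + 0xC4CC = 0x19D4D → wrap carry → 0x9D4E
  0x9D4E + 0xD31C = 0x1706A → wrap carry → 0x706B
One's-complement sum = 0x706B.
Checksum = ~0x706B & 0xFFFF = 0x8F94.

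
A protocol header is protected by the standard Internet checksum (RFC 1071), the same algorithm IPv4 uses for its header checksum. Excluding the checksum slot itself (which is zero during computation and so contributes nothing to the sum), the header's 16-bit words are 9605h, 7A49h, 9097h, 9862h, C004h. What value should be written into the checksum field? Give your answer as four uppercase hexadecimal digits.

06B2

One's-complement addition (fold any carry out of bit 15 back into bit 0):
  0x9605 + 0x7A49 = 0x1104E → wrap carry → 0x104F
  0x104F + 0x9097 = 0x0A0E6
  0xA0E6 + 0x9862 = 0x13948 → wrap carry → 0x3949
  0x3949 + 0xC004 = 0x0F94D
One's-complement sum = 0xF94D.
Checksum = ~0xF94D & 0xFFFF = 0x06B2.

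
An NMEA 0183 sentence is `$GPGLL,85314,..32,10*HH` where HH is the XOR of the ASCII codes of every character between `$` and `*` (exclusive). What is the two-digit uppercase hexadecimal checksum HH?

47

XOR the ASCII codes of the payload characters:
  'G' = 0x47 → acc = 0x47
  'P' = 0x50 → acc = 0x17
  'G' = 0x47 → acc = 0x50
  'L' = 0x4C → acc = 0x1C
  'L' = 0x4C → acc = 0x50
  ',' = 0x2C → acc = 0x7C
  '8' = 0x38 → acc = 0x44
  '5' = 0x35 → acc = 0x71
  '3' = 0x33 → acc = 0x42
  '1' = 0x31 → acc = 0x73
  '4' = 0x34 → acc = 0x47
  ',' = 0x2C → acc = 0x6B
  '.' = 0x2E → acc = 0x45
  '.' = 0x2E → acc = 0x6B
  '3' = 0x33 → acc = 0x58
  '2' = 0x32 → acc = 0x6A
  ',' = 0x2C → acc = 0x46
  '1' = 0x31 → acc = 0x77
  '0' = 0x30 → acc = 0x47
Checksum = 0x47.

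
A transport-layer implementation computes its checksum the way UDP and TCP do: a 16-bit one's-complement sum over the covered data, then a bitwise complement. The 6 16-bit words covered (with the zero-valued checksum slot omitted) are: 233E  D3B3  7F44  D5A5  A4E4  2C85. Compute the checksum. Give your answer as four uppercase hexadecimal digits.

One's-complement addition (fold any carry out of bit 15 back into bit 0):
  0x233E + 0xD3B3 = 0x0F6F1
  0xF6F1 + 0x7F44 = 0x17635 → wrap carry → 0x7636
  0x7636 + 0xD5A5 = 0x14BDB → wrap carry → 0x4BDC
  0x4BDC + 0xA4E4 = 0x0F0C0
  0xF0C0 + 0x2C85 = 0x11D45 → wrap carry → 0x1D46
One's-complement sum = 0x1D46.
Checksum = ~0x1D46 & 0xFFFF = 0xE2B9.

E2B9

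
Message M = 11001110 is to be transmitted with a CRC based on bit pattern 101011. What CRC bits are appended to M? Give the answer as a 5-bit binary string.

01000

Append 5 zeros: 1100111000000. Divide by 101011 (XOR where the leading bit is 1):
  pos 0: 110011 XOR 101011 = 011000
  pos 1: 110001 XOR 101011 = 011010
  pos 2: 110100 XOR 101011 = 011111
  pos 3: 111110 XOR 101011 = 010101
  pos 4: 101010 XOR 101011 = 000001
Remainder (last 5 bits) = 01000. This is the CRC / FCS.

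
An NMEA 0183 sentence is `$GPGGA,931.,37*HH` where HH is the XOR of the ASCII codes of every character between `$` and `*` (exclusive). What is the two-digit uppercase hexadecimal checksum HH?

47

XOR the ASCII codes of the payload characters:
  'G' = 0x47 → acc = 0x47
  'P' = 0x50 → acc = 0x17
  'G' = 0x47 → acc = 0x50
  'G' = 0x47 → acc = 0x17
  'A' = 0x41 → acc = 0x56
  ',' = 0x2C → acc = 0x7A
  '9' = 0x39 → acc = 0x43
  '3' = 0x33 → acc = 0x70
  '1' = 0x31 → acc = 0x41
  '.' = 0x2E → acc = 0x6F
  ',' = 0x2C → acc = 0x43
  '3' = 0x33 → acc = 0x70
  '7' = 0x37 → acc = 0x47
Checksum = 0x47.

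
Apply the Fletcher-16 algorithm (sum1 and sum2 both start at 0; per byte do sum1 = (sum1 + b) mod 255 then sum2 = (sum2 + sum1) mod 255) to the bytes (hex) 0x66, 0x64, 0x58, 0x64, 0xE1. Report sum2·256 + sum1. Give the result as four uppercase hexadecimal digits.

Running sums (mod 255):
  after byte 0 (0x66): sum1=102, sum2=102
  after byte 1 (0x64): sum1=202, sum2=49
  after byte 2 (0x58): sum1=35, sum2=84
  after byte 3 (0x64): sum1=135, sum2=219
  after byte 4 (0xE1): sum1=105, sum2=69
Checksum = sum2·256 + sum1 = 69·256 + 105 = 17769 = 0x4569.

4569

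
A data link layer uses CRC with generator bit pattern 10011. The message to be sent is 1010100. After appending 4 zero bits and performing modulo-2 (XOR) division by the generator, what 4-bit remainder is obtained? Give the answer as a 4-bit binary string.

1110

Append 4 zeros: 10101000000. Divide by 10011 (XOR where the leading bit is 1):
  pos 0: 10101 XOR 10011 = 00110
  pos 2: 11000 XOR 10011 = 01011
  pos 3: 10110 XOR 10011 = 00101
  pos 5: 10100 XOR 10011 = 00111
Remainder (last 4 bits) = 1110. This is the CRC / FCS.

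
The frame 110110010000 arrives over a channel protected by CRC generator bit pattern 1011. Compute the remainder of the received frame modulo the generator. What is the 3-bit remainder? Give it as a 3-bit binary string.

000

Modulo-2 division of 110110010000 by 1011:
  pos 0: 1101 XOR 1011 = 0110
  pos 1: 1101 XOR 1011 = 0110
  pos 2: 1100 XOR 1011 = 0111
  pos 3: 1110 XOR 1011 = 0101
  pos 4: 1011 XOR 1011 = 0000
Remainder = 000 (zero — the frame passes the CRC check).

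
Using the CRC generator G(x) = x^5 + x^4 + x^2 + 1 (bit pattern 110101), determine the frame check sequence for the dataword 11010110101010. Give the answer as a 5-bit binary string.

10010

Append 5 zeros: 1101011010101000000. Divide by 110101 (XOR where the leading bit is 1):
  pos 0: 110101 XOR 110101 = 000000
  pos 6: 101010 XOR 110101 = 011111
  pos 7: 111111 XOR 110101 = 001010
  pos 9: 101000 XOR 110101 = 011101
  pos 10: 111010 XOR 110101 = 001111
  pos 12: 111100 XOR 110101 = 001001
Remainder (last 5 bits) = 10010. This is the CRC / FCS.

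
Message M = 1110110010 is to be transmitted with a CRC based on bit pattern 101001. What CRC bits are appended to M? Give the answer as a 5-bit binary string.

10100

Append 5 zeros: 111011001000000. Divide by 101001 (XOR where the leading bit is 1):
  pos 0: 111011 XOR 101001 = 010010
  pos 1: 100100 XOR 101001 = 001101
  pos 3: 110101 XOR 101001 = 011100
  pos 4: 111000 XOR 101001 = 010001
  pos 5: 100010 XOR 101001 = 001011
  pos 7: 101100 XOR 101001 = 000101
Remainder (last 5 bits) = 10100. This is the CRC / FCS.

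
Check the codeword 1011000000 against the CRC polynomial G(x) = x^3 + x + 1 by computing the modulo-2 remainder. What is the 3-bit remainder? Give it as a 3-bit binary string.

000

Modulo-2 division of 1011000000 by 1011:
  pos 0: 1011 XOR 1011 = 0000
Remainder = 000 (zero — the frame passes the CRC check).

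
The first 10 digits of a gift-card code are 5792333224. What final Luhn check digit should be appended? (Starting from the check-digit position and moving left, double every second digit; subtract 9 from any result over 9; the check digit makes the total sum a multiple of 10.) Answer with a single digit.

Partial digits right→left: 4 2 2 3 3 3 2 9 7 5
Double every second digit counting from the check-digit position (so the 1st, 3rd, 5th, ... of the partial from the right).
  doubled (with −9 where >9): 8 4 6 4 5 → sum 27
  kept as-is: 2 3 3 9 5 → sum 22
Total = 27 + 22 = 49.
Check digit = (10 − (49 mod 10)) mod 10 = 1.

1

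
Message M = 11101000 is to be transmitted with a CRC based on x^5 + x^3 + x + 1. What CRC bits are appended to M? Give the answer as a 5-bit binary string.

01010

Append 5 zeros: 1110100000000. Divide by 101011 (XOR where the leading bit is 1):
  pos 0: 111010 XOR 101011 = 010001
  pos 1: 100010 XOR 101011 = 001001
  pos 3: 100100 XOR 101011 = 001111
  pos 5: 111100 XOR 101011 = 010111
  pos 6: 101110 XOR 101011 = 000101
Remainder (last 5 bits) = 01010. This is the CRC / FCS.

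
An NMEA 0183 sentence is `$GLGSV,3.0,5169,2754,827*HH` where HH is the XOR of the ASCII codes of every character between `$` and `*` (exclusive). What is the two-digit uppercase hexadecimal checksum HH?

56

XOR the ASCII codes of the payload characters:
  'G' = 0x47 → acc = 0x47
  'L' = 0x4C → acc = 0x0B
  'G' = 0x47 → acc = 0x4C
  'S' = 0x53 → acc = 0x1F
  'V' = 0x56 → acc = 0x49
  ',' = 0x2C → acc = 0x65
  '3' = 0x33 → acc = 0x56
  '.' = 0x2E → acc = 0x78
  '0' = 0x30 → acc = 0x48
  ',' = 0x2C → acc = 0x64
  '5' = 0x35 → acc = 0x51
  '1' = 0x31 → acc = 0x60
  '6' = 0x36 → acc = 0x56
  '9' = 0x39 → acc = 0x6F
  ',' = 0x2C → acc = 0x43
  '2' = 0x32 → acc = 0x71
  '7' = 0x37 → acc = 0x46
  '5' = 0x35 → acc = 0x73
  '4' = 0x34 → acc = 0x47
  ',' = 0x2C → acc = 0x6B
  '8' = 0x38 → acc = 0x53
  '2' = 0x32 → acc = 0x61
  '7' = 0x37 → acc = 0x56
Checksum = 0x56.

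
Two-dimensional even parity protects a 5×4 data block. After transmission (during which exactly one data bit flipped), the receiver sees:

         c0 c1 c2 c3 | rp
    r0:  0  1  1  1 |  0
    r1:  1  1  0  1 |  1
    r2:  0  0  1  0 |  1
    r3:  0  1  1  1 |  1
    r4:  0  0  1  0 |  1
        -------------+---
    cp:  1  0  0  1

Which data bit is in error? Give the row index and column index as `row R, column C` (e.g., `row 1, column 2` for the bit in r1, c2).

row 0, column 1

Recompute each row's even parity and compare to rp:
  r0: data parity 1, sent rp 0 → mismatch
  r1: data parity 1, sent rp 1 → ok
  r2: data parity 1, sent rp 1 → ok
  r3: data parity 1, sent rp 1 → ok
  r4: data parity 1, sent rp 1 → ok
Recompute each column's even parity and compare to cp:
  c0: data parity 1, sent cp 1 → ok
  c1: data parity 1, sent cp 0 → mismatch
  c2: data parity 0, sent cp 0 → ok
  c3: data parity 1, sent cp 1 → ok
Exactly one row (r0) and one column (c1) fail → the flipped bit is at their intersection.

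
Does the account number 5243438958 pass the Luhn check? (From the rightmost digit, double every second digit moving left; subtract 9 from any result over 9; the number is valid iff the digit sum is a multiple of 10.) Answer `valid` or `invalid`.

valid

From the right, keep odd positions and double even positions (subtract 9 from any doubled value over 9):
  doubled (positions 2,4,...): 1 7 8 8 1 → sum 25
  kept (positions 1,3,...): 8 9 3 3 2 → sum 25
Total = 50.
50 mod 10 = 0, so the number is valid.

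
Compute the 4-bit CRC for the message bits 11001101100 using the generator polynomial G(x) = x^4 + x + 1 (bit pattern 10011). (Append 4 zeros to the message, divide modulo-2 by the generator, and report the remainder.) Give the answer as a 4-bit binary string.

1110

Append 4 zeros: 110011011000000. Divide by 10011 (XOR where the leading bit is 1):
  pos 0: 11001 XOR 10011 = 01010
  pos 1: 10101 XOR 10011 = 00110
  pos 3: 11001 XOR 10011 = 01010
  pos 4: 10101 XOR 10011 = 00110
  pos 6: 11000 XOR 10011 = 01011
  pos 7: 10110 XOR 10011 = 00101
  pos 9: 10100 XOR 10011 = 00111
Remainder (last 4 bits) = 1110. This is the CRC / FCS.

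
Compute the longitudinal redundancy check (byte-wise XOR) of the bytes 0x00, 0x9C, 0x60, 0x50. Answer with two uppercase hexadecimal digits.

XOR the bytes together:
  start with 0x00
  0x00 ⊕ 0x9C = 0x9C
  0x9C ⊕ 0x60 = 0xFC
  0xFC ⊕ 0x50 = 0xAC

AC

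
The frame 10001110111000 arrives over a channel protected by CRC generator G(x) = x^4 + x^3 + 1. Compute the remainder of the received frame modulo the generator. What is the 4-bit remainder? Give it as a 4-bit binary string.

Modulo-2 division of 10001110111000 by 11001:
  pos 0: 10001 XOR 11001 = 01000
  pos 1: 10001 XOR 11001 = 01000
  pos 2: 10001 XOR 11001 = 01000
  pos 3: 10000 XOR 11001 = 01001
  pos 4: 10011 XOR 11001 = 01010
  pos 5: 10101 XOR 11001 = 01100
  pos 6: 11001 XOR 11001 = 00000
Remainder = 0000 (zero — the frame passes the CRC check).

0000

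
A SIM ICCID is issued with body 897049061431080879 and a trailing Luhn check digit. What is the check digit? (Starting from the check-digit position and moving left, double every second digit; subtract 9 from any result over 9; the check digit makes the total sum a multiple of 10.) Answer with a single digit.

Partial digits right→left: 9 7 8 0 8 0 1 3 4 1 6 0 9 4 0 7 9 8
Double every second digit counting from the check-digit position (so the 1st, 3rd, 5th, ... of the partial from the right).
  doubled (with −9 where >9): 9 7 7 2 8 3 9 0 9 → sum 54
  kept as-is: 7 0 0 3 1 0 4 7 8 → sum 30
Total = 54 + 30 = 84.
Check digit = (10 − (84 mod 10)) mod 10 = 6.

6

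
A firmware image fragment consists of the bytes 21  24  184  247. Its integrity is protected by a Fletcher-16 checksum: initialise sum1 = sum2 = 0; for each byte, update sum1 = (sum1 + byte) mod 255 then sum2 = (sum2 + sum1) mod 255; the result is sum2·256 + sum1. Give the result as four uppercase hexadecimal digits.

Running sums (mod 255):
  after byte 0 (21): sum1=21, sum2=21
  after byte 1 (24): sum1=45, sum2=66
  after byte 2 (184): sum1=229, sum2=40
  after byte 3 (247): sum1=221, sum2=6
Checksum = sum2·256 + sum1 = 6·256 + 221 = 1757 = 0x06DD.

06DD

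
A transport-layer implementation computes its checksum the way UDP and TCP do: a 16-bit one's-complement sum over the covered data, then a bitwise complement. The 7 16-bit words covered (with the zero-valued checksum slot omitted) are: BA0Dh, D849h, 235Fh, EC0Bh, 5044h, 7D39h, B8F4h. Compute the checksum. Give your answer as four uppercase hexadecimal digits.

One's-complement addition (fold any carry out of bit 15 back into bit 0):
  0xBA0D + 0xD849 = 0x19256 → wrap carry → 0x9257
  0x9257 + 0x235F = 0x0B5B6
  0xB5B6 + 0xEC0B = 0x1A1C1 → wrap carry → 0xA1C2
  0xA1C2 + 0x5044 = 0x0F206
  0xF206 + 0x7D39 = 0x16F3F → wrap carry → 0x6F40
  0x6F40 + 0xB8F4 = 0x12834 → wrap carry → 0x2835
One's-complement sum = 0x2835.
Checksum = ~0x2835 & 0xFFFF = 0xD7CA.

D7CA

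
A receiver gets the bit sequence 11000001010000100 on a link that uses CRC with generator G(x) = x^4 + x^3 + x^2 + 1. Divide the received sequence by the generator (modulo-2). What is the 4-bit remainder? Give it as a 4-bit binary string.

0111

Modulo-2 division of 11000001010000100 by 11101:
  pos 0: 11000 XOR 11101 = 00101
  pos 2: 10100 XOR 11101 = 01001
  pos 3: 10011 XOR 11101 = 01110
  pos 4: 11100 XOR 11101 = 00001
  pos 8: 11000 XOR 11101 = 00101
  pos 10: 10101 XOR 11101 = 01000
  pos 11: 10000 XOR 11101 = 01101
  pos 12: 11010 XOR 11101 = 00111
Remainder = 0111 (nonzero — an error is detected).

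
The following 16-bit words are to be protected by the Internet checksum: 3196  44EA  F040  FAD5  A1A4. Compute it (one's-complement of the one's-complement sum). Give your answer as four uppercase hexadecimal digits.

FCC3

One's-complement addition (fold any carry out of bit 15 back into bit 0):
  0x3196 + 0x44EA = 0x07680
  0x7680 + 0xF040 = 0x166C0 → wrap carry → 0x66C1
  0x66C1 + 0xFAD5 = 0x16196 → wrap carry → 0x6197
  0x6197 + 0xA1A4 = 0x1033B → wrap carry → 0x033C
One's-complement sum = 0x033C.
Checksum = ~0x033C & 0xFFFF = 0xFCC3.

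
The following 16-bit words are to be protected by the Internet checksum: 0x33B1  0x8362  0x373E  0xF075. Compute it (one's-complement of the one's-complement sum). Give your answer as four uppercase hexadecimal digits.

One's-complement addition (fold any carry out of bit 15 back into bit 0):
  0x33B1 + 0x8362 = 0x0B713
  0xB713 + 0x373E = 0x0EE51
  0xEE51 + 0xF075 = 0x1DEC6 → wrap carry → 0xDEC7
One's-complement sum = 0xDEC7.
Checksum = ~0xDEC7 & 0xFFFF = 0x2138.

2138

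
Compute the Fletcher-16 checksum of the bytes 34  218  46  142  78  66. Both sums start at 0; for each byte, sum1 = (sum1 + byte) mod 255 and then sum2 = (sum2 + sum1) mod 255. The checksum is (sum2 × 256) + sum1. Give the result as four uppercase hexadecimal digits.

Running sums (mod 255):
  after byte 0 (34): sum1=34, sum2=34
  after byte 1 (218): sum1=252, sum2=31
  after byte 2 (46): sum1=43, sum2=74
  after byte 3 (142): sum1=185, sum2=4
  after byte 4 (78): sum1=8, sum2=12
  after byte 5 (66): sum1=74, sum2=86
Checksum = sum2·256 + sum1 = 86·256 + 74 = 22090 = 0x564A.

564A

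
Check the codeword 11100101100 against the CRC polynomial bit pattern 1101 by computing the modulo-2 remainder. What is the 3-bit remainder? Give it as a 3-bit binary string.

Modulo-2 division of 11100101100 by 1101:
  pos 0: 1110 XOR 1101 = 0011
  pos 2: 1101 XOR 1101 = 0000
  pos 7: 1100 XOR 1101 = 0001
Remainder = 001 (nonzero — an error is detected).

001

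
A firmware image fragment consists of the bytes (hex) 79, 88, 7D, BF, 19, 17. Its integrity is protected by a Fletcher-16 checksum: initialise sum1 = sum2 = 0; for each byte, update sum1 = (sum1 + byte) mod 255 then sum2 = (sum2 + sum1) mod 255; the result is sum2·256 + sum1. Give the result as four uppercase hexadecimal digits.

026F

Running sums (mod 255):
  after byte 0 (79): sum1=121, sum2=121
  after byte 1 (88): sum1=2, sum2=123
  after byte 2 (7D): sum1=127, sum2=250
  after byte 3 (BF): sum1=63, sum2=58
  after byte 4 (19): sum1=88, sum2=146
  after byte 5 (17): sum1=111, sum2=2
Checksum = sum2·256 + sum1 = 2·256 + 111 = 623 = 0x026F.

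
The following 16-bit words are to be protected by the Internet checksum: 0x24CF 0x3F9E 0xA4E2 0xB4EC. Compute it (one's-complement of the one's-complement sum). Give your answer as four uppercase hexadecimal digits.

One's-complement addition (fold any carry out of bit 15 back into bit 0):
  0x24CF + 0x3F9E = 0x0646D
  0x646D + 0xA4E2 = 0x1094F → wrap carry → 0x0950
  0x0950 + 0xB4EC = 0x0BE3C
One's-complement sum = 0xBE3C.
Checksum = ~0xBE3C & 0xFFFF = 0x41C3.

41C3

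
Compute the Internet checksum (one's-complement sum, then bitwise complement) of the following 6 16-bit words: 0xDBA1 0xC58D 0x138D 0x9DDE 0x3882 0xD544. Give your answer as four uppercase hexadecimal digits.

One's-complement addition (fold any carry out of bit 15 back into bit 0):
  0xDBA1 + 0xC58D = 0x1A12E → wrap carry → 0xA12F
  0xA12F + 0x138D = 0x0B4BC
  0xB4BC + 0x9DDE = 0x1529A → wrap carry → 0x529B
  0x529B + 0x3882 = 0x08B1D
  0x8B1D + 0xD544 = 0x16061 → wrap carry → 0x6062
One's-complement sum = 0x6062.
Checksum = ~0x6062 & 0xFFFF = 0x9F9D.

9F9D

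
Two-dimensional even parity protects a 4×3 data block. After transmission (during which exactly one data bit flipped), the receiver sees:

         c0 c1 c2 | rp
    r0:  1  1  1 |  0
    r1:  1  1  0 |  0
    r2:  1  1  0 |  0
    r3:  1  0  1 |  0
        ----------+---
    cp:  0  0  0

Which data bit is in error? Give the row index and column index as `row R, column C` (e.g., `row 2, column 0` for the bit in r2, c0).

row 0, column 1

Recompute each row's even parity and compare to rp:
  r0: data parity 1, sent rp 0 → mismatch
  r1: data parity 0, sent rp 0 → ok
  r2: data parity 0, sent rp 0 → ok
  r3: data parity 0, sent rp 0 → ok
Recompute each column's even parity and compare to cp:
  c0: data parity 0, sent cp 0 → ok
  c1: data parity 1, sent cp 0 → mismatch
  c2: data parity 0, sent cp 0 → ok
Exactly one row (r0) and one column (c1) fail → the flipped bit is at their intersection.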